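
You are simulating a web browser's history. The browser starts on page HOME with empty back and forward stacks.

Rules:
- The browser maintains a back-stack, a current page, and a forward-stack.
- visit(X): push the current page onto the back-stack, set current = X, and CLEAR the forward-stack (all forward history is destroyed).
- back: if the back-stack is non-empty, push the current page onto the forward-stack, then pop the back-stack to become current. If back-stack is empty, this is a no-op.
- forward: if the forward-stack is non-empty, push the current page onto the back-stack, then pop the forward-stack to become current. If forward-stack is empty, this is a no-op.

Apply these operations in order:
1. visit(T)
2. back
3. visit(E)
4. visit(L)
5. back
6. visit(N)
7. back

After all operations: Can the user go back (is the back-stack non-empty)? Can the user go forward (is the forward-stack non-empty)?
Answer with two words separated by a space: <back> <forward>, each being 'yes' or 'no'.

Answer: yes yes

Derivation:
After 1 (visit(T)): cur=T back=1 fwd=0
After 2 (back): cur=HOME back=0 fwd=1
After 3 (visit(E)): cur=E back=1 fwd=0
After 4 (visit(L)): cur=L back=2 fwd=0
After 5 (back): cur=E back=1 fwd=1
After 6 (visit(N)): cur=N back=2 fwd=0
After 7 (back): cur=E back=1 fwd=1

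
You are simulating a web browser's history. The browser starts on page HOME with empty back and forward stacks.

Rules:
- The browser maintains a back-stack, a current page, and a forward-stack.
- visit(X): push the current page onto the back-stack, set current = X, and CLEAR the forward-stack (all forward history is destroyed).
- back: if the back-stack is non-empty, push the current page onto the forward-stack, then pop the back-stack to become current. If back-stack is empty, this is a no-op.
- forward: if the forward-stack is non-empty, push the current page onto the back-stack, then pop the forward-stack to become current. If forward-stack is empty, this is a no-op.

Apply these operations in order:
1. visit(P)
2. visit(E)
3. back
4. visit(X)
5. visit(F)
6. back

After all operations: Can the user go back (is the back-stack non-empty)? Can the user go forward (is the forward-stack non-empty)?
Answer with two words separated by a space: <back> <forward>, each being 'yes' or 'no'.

After 1 (visit(P)): cur=P back=1 fwd=0
After 2 (visit(E)): cur=E back=2 fwd=0
After 3 (back): cur=P back=1 fwd=1
After 4 (visit(X)): cur=X back=2 fwd=0
After 5 (visit(F)): cur=F back=3 fwd=0
After 6 (back): cur=X back=2 fwd=1

Answer: yes yes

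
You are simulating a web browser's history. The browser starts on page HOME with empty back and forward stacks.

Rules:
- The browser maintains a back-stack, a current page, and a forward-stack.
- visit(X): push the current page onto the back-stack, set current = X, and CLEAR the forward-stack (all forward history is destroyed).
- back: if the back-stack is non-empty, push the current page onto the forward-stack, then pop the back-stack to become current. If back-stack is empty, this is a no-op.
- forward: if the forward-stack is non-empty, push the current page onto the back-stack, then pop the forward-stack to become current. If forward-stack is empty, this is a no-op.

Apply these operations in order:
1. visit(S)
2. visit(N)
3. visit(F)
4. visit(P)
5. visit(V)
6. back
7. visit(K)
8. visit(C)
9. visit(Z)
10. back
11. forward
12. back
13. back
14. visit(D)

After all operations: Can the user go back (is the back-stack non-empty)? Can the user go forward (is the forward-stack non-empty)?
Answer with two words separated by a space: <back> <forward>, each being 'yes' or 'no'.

After 1 (visit(S)): cur=S back=1 fwd=0
After 2 (visit(N)): cur=N back=2 fwd=0
After 3 (visit(F)): cur=F back=3 fwd=0
After 4 (visit(P)): cur=P back=4 fwd=0
After 5 (visit(V)): cur=V back=5 fwd=0
After 6 (back): cur=P back=4 fwd=1
After 7 (visit(K)): cur=K back=5 fwd=0
After 8 (visit(C)): cur=C back=6 fwd=0
After 9 (visit(Z)): cur=Z back=7 fwd=0
After 10 (back): cur=C back=6 fwd=1
After 11 (forward): cur=Z back=7 fwd=0
After 12 (back): cur=C back=6 fwd=1
After 13 (back): cur=K back=5 fwd=2
After 14 (visit(D)): cur=D back=6 fwd=0

Answer: yes no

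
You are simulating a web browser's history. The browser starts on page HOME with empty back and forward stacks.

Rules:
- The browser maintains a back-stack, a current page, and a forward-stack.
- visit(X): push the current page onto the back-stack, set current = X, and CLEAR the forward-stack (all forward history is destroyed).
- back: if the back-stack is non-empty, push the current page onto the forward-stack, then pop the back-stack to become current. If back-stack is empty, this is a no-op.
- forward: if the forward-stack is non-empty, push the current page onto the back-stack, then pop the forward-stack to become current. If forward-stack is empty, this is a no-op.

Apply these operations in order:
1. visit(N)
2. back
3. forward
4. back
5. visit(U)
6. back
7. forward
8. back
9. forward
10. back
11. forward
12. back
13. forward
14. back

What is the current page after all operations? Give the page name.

After 1 (visit(N)): cur=N back=1 fwd=0
After 2 (back): cur=HOME back=0 fwd=1
After 3 (forward): cur=N back=1 fwd=0
After 4 (back): cur=HOME back=0 fwd=1
After 5 (visit(U)): cur=U back=1 fwd=0
After 6 (back): cur=HOME back=0 fwd=1
After 7 (forward): cur=U back=1 fwd=0
After 8 (back): cur=HOME back=0 fwd=1
After 9 (forward): cur=U back=1 fwd=0
After 10 (back): cur=HOME back=0 fwd=1
After 11 (forward): cur=U back=1 fwd=0
After 12 (back): cur=HOME back=0 fwd=1
After 13 (forward): cur=U back=1 fwd=0
After 14 (back): cur=HOME back=0 fwd=1

Answer: HOME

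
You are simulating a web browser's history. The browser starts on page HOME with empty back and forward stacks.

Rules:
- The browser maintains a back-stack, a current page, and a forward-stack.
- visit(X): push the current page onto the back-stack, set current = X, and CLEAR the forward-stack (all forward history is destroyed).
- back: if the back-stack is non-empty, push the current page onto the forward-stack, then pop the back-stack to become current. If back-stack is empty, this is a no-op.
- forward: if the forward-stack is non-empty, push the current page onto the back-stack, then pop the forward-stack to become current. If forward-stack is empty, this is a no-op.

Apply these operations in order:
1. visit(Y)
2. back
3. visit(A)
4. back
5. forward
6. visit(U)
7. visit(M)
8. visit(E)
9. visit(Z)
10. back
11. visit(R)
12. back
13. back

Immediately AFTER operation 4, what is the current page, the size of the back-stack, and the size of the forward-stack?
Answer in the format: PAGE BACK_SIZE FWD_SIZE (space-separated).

After 1 (visit(Y)): cur=Y back=1 fwd=0
After 2 (back): cur=HOME back=0 fwd=1
After 3 (visit(A)): cur=A back=1 fwd=0
After 4 (back): cur=HOME back=0 fwd=1

HOME 0 1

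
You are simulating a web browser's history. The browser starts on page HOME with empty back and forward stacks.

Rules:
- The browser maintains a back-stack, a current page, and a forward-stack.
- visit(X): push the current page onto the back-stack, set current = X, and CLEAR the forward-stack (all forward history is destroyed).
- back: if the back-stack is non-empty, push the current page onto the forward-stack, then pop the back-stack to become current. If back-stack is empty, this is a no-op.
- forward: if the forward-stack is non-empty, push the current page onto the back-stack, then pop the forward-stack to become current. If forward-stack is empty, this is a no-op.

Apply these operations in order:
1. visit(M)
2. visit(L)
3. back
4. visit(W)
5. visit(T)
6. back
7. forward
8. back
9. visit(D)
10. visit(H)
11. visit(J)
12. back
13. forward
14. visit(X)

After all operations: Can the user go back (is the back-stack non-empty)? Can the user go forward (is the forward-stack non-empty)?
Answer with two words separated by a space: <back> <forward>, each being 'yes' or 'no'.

After 1 (visit(M)): cur=M back=1 fwd=0
After 2 (visit(L)): cur=L back=2 fwd=0
After 3 (back): cur=M back=1 fwd=1
After 4 (visit(W)): cur=W back=2 fwd=0
After 5 (visit(T)): cur=T back=3 fwd=0
After 6 (back): cur=W back=2 fwd=1
After 7 (forward): cur=T back=3 fwd=0
After 8 (back): cur=W back=2 fwd=1
After 9 (visit(D)): cur=D back=3 fwd=0
After 10 (visit(H)): cur=H back=4 fwd=0
After 11 (visit(J)): cur=J back=5 fwd=0
After 12 (back): cur=H back=4 fwd=1
After 13 (forward): cur=J back=5 fwd=0
After 14 (visit(X)): cur=X back=6 fwd=0

Answer: yes no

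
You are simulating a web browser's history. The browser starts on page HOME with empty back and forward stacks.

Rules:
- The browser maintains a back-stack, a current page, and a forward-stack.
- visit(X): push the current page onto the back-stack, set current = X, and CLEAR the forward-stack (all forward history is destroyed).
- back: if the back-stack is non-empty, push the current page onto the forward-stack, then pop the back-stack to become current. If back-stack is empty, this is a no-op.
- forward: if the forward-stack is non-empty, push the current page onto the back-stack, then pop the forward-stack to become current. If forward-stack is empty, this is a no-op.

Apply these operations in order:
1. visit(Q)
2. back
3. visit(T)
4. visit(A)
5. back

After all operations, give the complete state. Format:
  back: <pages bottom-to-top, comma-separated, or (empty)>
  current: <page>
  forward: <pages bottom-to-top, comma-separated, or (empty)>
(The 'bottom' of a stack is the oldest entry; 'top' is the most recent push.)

After 1 (visit(Q)): cur=Q back=1 fwd=0
After 2 (back): cur=HOME back=0 fwd=1
After 3 (visit(T)): cur=T back=1 fwd=0
After 4 (visit(A)): cur=A back=2 fwd=0
After 5 (back): cur=T back=1 fwd=1

Answer: back: HOME
current: T
forward: A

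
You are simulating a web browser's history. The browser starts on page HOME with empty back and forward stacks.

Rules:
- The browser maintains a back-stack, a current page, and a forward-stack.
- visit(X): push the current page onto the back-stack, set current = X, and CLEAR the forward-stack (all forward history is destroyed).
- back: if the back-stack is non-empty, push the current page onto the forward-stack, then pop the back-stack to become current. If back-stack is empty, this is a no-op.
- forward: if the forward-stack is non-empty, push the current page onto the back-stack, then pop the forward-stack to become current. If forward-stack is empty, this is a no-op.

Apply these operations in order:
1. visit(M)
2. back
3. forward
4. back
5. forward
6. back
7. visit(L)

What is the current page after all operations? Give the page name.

Answer: L

Derivation:
After 1 (visit(M)): cur=M back=1 fwd=0
After 2 (back): cur=HOME back=0 fwd=1
After 3 (forward): cur=M back=1 fwd=0
After 4 (back): cur=HOME back=0 fwd=1
After 5 (forward): cur=M back=1 fwd=0
After 6 (back): cur=HOME back=0 fwd=1
After 7 (visit(L)): cur=L back=1 fwd=0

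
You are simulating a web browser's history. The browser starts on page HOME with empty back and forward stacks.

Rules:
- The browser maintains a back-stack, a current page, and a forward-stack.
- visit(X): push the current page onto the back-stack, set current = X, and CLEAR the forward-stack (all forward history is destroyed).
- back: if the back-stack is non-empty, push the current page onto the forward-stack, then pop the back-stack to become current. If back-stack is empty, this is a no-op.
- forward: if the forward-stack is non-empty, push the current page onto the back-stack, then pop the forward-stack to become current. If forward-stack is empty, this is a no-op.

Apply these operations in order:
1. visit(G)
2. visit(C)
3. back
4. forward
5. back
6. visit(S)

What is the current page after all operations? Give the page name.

Answer: S

Derivation:
After 1 (visit(G)): cur=G back=1 fwd=0
After 2 (visit(C)): cur=C back=2 fwd=0
After 3 (back): cur=G back=1 fwd=1
After 4 (forward): cur=C back=2 fwd=0
After 5 (back): cur=G back=1 fwd=1
After 6 (visit(S)): cur=S back=2 fwd=0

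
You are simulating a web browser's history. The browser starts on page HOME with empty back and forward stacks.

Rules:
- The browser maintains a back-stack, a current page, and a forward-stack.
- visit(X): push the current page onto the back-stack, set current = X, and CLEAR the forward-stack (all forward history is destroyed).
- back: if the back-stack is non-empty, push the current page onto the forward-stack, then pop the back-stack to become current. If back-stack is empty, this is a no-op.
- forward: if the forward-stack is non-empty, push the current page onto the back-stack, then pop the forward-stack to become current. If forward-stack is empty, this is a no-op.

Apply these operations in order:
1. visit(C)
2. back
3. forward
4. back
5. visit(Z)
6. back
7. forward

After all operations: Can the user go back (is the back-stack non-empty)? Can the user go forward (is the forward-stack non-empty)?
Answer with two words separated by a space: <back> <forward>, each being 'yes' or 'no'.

After 1 (visit(C)): cur=C back=1 fwd=0
After 2 (back): cur=HOME back=0 fwd=1
After 3 (forward): cur=C back=1 fwd=0
After 4 (back): cur=HOME back=0 fwd=1
After 5 (visit(Z)): cur=Z back=1 fwd=0
After 6 (back): cur=HOME back=0 fwd=1
After 7 (forward): cur=Z back=1 fwd=0

Answer: yes no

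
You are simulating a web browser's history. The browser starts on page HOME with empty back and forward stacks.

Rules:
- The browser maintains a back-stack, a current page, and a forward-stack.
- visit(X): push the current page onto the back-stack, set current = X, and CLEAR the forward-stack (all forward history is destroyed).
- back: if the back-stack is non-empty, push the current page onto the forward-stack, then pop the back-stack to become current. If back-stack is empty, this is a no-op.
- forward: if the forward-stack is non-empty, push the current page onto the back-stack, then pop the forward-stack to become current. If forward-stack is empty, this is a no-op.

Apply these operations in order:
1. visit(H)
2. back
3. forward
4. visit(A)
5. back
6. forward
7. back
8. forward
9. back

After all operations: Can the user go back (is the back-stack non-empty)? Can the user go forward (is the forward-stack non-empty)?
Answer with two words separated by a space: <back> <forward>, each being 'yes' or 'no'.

After 1 (visit(H)): cur=H back=1 fwd=0
After 2 (back): cur=HOME back=0 fwd=1
After 3 (forward): cur=H back=1 fwd=0
After 4 (visit(A)): cur=A back=2 fwd=0
After 5 (back): cur=H back=1 fwd=1
After 6 (forward): cur=A back=2 fwd=0
After 7 (back): cur=H back=1 fwd=1
After 8 (forward): cur=A back=2 fwd=0
After 9 (back): cur=H back=1 fwd=1

Answer: yes yes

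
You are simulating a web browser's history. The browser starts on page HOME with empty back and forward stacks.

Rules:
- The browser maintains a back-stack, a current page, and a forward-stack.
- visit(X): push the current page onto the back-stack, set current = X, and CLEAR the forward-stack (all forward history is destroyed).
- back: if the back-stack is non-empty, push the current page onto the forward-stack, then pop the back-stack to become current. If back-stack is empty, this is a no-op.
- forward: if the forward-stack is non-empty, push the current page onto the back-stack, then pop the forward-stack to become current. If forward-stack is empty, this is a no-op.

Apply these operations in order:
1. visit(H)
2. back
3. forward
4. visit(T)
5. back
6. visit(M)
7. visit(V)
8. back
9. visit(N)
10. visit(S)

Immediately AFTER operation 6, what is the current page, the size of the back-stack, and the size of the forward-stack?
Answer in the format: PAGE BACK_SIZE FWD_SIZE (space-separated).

After 1 (visit(H)): cur=H back=1 fwd=0
After 2 (back): cur=HOME back=0 fwd=1
After 3 (forward): cur=H back=1 fwd=0
After 4 (visit(T)): cur=T back=2 fwd=0
After 5 (back): cur=H back=1 fwd=1
After 6 (visit(M)): cur=M back=2 fwd=0

M 2 0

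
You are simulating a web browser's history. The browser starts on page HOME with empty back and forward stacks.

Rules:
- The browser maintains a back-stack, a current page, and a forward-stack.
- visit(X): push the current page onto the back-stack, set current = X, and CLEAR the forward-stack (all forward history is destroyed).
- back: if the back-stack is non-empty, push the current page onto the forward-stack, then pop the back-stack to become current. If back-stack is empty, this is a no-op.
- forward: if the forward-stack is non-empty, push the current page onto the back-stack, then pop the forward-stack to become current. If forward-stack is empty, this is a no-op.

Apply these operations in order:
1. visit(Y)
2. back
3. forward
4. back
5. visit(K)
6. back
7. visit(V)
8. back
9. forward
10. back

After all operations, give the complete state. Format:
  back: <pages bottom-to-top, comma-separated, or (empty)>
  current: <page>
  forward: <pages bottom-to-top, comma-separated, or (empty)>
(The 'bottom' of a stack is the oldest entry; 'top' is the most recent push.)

Answer: back: (empty)
current: HOME
forward: V

Derivation:
After 1 (visit(Y)): cur=Y back=1 fwd=0
After 2 (back): cur=HOME back=0 fwd=1
After 3 (forward): cur=Y back=1 fwd=0
After 4 (back): cur=HOME back=0 fwd=1
After 5 (visit(K)): cur=K back=1 fwd=0
After 6 (back): cur=HOME back=0 fwd=1
After 7 (visit(V)): cur=V back=1 fwd=0
After 8 (back): cur=HOME back=0 fwd=1
After 9 (forward): cur=V back=1 fwd=0
After 10 (back): cur=HOME back=0 fwd=1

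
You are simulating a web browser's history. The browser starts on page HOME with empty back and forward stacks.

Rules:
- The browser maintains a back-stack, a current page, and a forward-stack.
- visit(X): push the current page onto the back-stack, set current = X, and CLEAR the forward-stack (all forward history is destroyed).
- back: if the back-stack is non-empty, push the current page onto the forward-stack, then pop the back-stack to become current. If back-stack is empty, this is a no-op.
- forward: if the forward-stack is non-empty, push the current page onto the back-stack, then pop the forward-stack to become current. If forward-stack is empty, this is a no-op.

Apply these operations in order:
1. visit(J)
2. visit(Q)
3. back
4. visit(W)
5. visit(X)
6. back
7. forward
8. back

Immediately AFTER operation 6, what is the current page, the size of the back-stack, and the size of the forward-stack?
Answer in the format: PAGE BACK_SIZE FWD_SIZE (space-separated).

After 1 (visit(J)): cur=J back=1 fwd=0
After 2 (visit(Q)): cur=Q back=2 fwd=0
After 3 (back): cur=J back=1 fwd=1
After 4 (visit(W)): cur=W back=2 fwd=0
After 5 (visit(X)): cur=X back=3 fwd=0
After 6 (back): cur=W back=2 fwd=1

W 2 1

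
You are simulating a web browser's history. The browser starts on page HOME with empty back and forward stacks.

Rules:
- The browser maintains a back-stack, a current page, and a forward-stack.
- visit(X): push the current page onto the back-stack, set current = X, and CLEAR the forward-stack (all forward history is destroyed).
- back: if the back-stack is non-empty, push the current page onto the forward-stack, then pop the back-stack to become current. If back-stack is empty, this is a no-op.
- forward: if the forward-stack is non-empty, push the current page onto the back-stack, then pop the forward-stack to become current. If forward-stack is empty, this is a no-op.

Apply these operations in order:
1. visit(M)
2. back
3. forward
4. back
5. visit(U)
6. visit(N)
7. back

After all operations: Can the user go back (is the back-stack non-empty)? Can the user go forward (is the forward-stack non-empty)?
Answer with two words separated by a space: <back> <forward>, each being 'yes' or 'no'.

Answer: yes yes

Derivation:
After 1 (visit(M)): cur=M back=1 fwd=0
After 2 (back): cur=HOME back=0 fwd=1
After 3 (forward): cur=M back=1 fwd=0
After 4 (back): cur=HOME back=0 fwd=1
After 5 (visit(U)): cur=U back=1 fwd=0
After 6 (visit(N)): cur=N back=2 fwd=0
After 7 (back): cur=U back=1 fwd=1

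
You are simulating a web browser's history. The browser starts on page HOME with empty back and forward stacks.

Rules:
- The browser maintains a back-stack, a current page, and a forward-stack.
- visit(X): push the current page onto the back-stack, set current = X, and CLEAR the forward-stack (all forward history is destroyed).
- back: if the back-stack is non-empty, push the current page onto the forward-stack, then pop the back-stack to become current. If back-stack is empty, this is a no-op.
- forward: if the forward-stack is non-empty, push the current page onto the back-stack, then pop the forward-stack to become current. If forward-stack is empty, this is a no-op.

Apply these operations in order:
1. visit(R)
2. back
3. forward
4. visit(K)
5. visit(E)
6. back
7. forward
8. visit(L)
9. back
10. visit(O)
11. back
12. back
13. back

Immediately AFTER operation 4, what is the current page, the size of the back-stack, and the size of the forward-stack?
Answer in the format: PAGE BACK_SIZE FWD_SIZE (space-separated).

After 1 (visit(R)): cur=R back=1 fwd=0
After 2 (back): cur=HOME back=0 fwd=1
After 3 (forward): cur=R back=1 fwd=0
After 4 (visit(K)): cur=K back=2 fwd=0

K 2 0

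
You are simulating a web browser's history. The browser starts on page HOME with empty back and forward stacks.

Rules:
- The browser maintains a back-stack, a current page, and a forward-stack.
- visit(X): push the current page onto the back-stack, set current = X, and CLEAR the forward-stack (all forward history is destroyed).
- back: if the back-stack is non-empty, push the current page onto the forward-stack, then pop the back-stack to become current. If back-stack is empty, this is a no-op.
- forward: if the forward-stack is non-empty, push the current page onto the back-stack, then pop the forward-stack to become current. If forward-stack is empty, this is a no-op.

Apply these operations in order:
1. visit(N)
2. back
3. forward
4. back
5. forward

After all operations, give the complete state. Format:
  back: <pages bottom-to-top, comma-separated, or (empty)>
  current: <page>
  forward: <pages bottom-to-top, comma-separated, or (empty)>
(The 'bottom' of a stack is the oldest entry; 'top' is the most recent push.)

After 1 (visit(N)): cur=N back=1 fwd=0
After 2 (back): cur=HOME back=0 fwd=1
After 3 (forward): cur=N back=1 fwd=0
After 4 (back): cur=HOME back=0 fwd=1
After 5 (forward): cur=N back=1 fwd=0

Answer: back: HOME
current: N
forward: (empty)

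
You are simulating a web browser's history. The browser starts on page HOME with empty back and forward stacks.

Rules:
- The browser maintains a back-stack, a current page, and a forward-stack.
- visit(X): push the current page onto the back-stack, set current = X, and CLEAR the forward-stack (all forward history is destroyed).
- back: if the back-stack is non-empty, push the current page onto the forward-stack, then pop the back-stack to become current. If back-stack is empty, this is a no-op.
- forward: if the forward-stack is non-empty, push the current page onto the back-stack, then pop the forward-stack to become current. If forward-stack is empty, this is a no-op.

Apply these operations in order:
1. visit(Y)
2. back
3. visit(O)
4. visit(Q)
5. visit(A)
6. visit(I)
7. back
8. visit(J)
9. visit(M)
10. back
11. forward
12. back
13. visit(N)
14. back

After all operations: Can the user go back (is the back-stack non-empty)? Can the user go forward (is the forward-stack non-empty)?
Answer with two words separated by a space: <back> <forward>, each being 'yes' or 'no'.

After 1 (visit(Y)): cur=Y back=1 fwd=0
After 2 (back): cur=HOME back=0 fwd=1
After 3 (visit(O)): cur=O back=1 fwd=0
After 4 (visit(Q)): cur=Q back=2 fwd=0
After 5 (visit(A)): cur=A back=3 fwd=0
After 6 (visit(I)): cur=I back=4 fwd=0
After 7 (back): cur=A back=3 fwd=1
After 8 (visit(J)): cur=J back=4 fwd=0
After 9 (visit(M)): cur=M back=5 fwd=0
After 10 (back): cur=J back=4 fwd=1
After 11 (forward): cur=M back=5 fwd=0
After 12 (back): cur=J back=4 fwd=1
After 13 (visit(N)): cur=N back=5 fwd=0
After 14 (back): cur=J back=4 fwd=1

Answer: yes yes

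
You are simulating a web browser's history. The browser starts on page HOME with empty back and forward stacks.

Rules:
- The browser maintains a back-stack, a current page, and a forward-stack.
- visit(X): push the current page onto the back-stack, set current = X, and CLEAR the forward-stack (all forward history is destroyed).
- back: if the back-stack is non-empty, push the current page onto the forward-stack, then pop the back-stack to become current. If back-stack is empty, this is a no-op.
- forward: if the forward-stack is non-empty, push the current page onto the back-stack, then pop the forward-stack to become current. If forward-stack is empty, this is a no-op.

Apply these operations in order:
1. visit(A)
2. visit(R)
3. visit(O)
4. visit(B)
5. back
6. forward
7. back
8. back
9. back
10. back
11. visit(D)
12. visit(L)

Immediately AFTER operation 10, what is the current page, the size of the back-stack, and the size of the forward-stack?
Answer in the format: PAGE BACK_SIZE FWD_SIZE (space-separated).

After 1 (visit(A)): cur=A back=1 fwd=0
After 2 (visit(R)): cur=R back=2 fwd=0
After 3 (visit(O)): cur=O back=3 fwd=0
After 4 (visit(B)): cur=B back=4 fwd=0
After 5 (back): cur=O back=3 fwd=1
After 6 (forward): cur=B back=4 fwd=0
After 7 (back): cur=O back=3 fwd=1
After 8 (back): cur=R back=2 fwd=2
After 9 (back): cur=A back=1 fwd=3
After 10 (back): cur=HOME back=0 fwd=4

HOME 0 4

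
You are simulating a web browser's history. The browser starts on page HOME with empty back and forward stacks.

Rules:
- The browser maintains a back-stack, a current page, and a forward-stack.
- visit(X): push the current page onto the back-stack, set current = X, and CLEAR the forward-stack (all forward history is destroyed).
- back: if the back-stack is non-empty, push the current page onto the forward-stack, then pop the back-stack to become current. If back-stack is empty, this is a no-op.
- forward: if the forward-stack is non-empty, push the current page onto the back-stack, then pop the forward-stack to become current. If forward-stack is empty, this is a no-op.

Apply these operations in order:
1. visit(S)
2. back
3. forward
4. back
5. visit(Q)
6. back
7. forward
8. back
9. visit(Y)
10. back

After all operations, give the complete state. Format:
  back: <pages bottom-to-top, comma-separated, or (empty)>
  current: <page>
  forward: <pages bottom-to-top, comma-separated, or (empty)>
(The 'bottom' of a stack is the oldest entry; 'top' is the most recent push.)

Answer: back: (empty)
current: HOME
forward: Y

Derivation:
After 1 (visit(S)): cur=S back=1 fwd=0
After 2 (back): cur=HOME back=0 fwd=1
After 3 (forward): cur=S back=1 fwd=0
After 4 (back): cur=HOME back=0 fwd=1
After 5 (visit(Q)): cur=Q back=1 fwd=0
After 6 (back): cur=HOME back=0 fwd=1
After 7 (forward): cur=Q back=1 fwd=0
After 8 (back): cur=HOME back=0 fwd=1
After 9 (visit(Y)): cur=Y back=1 fwd=0
After 10 (back): cur=HOME back=0 fwd=1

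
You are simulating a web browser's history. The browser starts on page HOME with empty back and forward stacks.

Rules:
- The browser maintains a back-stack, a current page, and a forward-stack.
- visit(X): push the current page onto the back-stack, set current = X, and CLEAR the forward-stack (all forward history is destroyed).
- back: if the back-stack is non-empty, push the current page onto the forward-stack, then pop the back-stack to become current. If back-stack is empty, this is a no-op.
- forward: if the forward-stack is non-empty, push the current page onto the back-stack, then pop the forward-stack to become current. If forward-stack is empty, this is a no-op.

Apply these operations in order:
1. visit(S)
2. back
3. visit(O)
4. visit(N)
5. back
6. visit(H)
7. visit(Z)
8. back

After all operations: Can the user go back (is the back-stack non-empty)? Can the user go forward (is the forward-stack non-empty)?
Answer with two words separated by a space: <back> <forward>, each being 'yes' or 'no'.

Answer: yes yes

Derivation:
After 1 (visit(S)): cur=S back=1 fwd=0
After 2 (back): cur=HOME back=0 fwd=1
After 3 (visit(O)): cur=O back=1 fwd=0
After 4 (visit(N)): cur=N back=2 fwd=0
After 5 (back): cur=O back=1 fwd=1
After 6 (visit(H)): cur=H back=2 fwd=0
After 7 (visit(Z)): cur=Z back=3 fwd=0
After 8 (back): cur=H back=2 fwd=1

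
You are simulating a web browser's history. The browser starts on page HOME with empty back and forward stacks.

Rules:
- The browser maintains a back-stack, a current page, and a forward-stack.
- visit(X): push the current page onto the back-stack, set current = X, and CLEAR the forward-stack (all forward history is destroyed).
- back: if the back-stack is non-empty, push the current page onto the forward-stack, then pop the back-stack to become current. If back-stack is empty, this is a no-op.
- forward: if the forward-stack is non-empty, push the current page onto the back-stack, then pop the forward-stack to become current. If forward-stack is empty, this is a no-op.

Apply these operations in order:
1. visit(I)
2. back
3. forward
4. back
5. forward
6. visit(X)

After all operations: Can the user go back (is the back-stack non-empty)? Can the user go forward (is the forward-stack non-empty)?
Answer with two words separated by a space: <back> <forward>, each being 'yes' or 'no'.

Answer: yes no

Derivation:
After 1 (visit(I)): cur=I back=1 fwd=0
After 2 (back): cur=HOME back=0 fwd=1
After 3 (forward): cur=I back=1 fwd=0
After 4 (back): cur=HOME back=0 fwd=1
After 5 (forward): cur=I back=1 fwd=0
After 6 (visit(X)): cur=X back=2 fwd=0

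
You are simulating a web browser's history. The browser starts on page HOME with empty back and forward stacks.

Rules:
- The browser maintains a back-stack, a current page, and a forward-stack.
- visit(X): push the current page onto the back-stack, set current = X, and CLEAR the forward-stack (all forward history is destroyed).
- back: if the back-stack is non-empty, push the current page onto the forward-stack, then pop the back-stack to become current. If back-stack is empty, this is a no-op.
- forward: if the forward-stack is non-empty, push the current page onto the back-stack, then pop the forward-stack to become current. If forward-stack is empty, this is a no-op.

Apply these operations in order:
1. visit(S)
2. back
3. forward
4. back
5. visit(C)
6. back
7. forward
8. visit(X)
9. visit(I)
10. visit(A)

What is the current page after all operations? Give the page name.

Answer: A

Derivation:
After 1 (visit(S)): cur=S back=1 fwd=0
After 2 (back): cur=HOME back=0 fwd=1
After 3 (forward): cur=S back=1 fwd=0
After 4 (back): cur=HOME back=0 fwd=1
After 5 (visit(C)): cur=C back=1 fwd=0
After 6 (back): cur=HOME back=0 fwd=1
After 7 (forward): cur=C back=1 fwd=0
After 8 (visit(X)): cur=X back=2 fwd=0
After 9 (visit(I)): cur=I back=3 fwd=0
After 10 (visit(A)): cur=A back=4 fwd=0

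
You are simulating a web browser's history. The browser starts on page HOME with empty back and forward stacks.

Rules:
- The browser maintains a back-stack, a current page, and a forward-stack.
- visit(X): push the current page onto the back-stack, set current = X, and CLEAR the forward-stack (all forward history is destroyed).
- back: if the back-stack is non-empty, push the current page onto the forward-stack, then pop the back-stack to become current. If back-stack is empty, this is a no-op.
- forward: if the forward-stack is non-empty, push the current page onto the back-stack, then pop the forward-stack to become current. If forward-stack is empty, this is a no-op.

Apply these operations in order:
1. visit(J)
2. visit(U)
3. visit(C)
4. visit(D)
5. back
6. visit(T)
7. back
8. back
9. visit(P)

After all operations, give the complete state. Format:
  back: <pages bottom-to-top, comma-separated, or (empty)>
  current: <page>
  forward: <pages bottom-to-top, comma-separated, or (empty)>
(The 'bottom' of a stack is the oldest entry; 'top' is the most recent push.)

After 1 (visit(J)): cur=J back=1 fwd=0
After 2 (visit(U)): cur=U back=2 fwd=0
After 3 (visit(C)): cur=C back=3 fwd=0
After 4 (visit(D)): cur=D back=4 fwd=0
After 5 (back): cur=C back=3 fwd=1
After 6 (visit(T)): cur=T back=4 fwd=0
After 7 (back): cur=C back=3 fwd=1
After 8 (back): cur=U back=2 fwd=2
After 9 (visit(P)): cur=P back=3 fwd=0

Answer: back: HOME,J,U
current: P
forward: (empty)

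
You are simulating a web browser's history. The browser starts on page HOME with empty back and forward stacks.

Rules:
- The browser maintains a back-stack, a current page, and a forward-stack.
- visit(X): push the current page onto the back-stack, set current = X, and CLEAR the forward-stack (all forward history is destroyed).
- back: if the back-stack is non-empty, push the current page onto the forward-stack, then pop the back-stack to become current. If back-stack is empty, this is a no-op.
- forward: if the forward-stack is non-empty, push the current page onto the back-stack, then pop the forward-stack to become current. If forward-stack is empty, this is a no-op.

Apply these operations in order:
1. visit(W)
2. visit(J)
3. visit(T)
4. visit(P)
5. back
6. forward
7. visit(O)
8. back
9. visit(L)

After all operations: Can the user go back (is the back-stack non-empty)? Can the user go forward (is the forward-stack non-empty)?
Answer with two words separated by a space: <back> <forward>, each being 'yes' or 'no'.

After 1 (visit(W)): cur=W back=1 fwd=0
After 2 (visit(J)): cur=J back=2 fwd=0
After 3 (visit(T)): cur=T back=3 fwd=0
After 4 (visit(P)): cur=P back=4 fwd=0
After 5 (back): cur=T back=3 fwd=1
After 6 (forward): cur=P back=4 fwd=0
After 7 (visit(O)): cur=O back=5 fwd=0
After 8 (back): cur=P back=4 fwd=1
After 9 (visit(L)): cur=L back=5 fwd=0

Answer: yes no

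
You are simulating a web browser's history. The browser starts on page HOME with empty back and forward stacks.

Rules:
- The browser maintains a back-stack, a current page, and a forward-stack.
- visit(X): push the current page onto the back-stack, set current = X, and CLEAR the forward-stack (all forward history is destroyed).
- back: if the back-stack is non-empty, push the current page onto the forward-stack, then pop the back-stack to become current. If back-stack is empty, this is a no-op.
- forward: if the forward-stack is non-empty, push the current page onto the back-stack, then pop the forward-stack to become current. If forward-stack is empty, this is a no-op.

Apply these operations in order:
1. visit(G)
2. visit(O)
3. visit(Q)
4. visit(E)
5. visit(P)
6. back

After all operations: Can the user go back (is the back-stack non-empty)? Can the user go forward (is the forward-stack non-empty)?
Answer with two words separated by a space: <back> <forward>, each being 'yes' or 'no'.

After 1 (visit(G)): cur=G back=1 fwd=0
After 2 (visit(O)): cur=O back=2 fwd=0
After 3 (visit(Q)): cur=Q back=3 fwd=0
After 4 (visit(E)): cur=E back=4 fwd=0
After 5 (visit(P)): cur=P back=5 fwd=0
After 6 (back): cur=E back=4 fwd=1

Answer: yes yes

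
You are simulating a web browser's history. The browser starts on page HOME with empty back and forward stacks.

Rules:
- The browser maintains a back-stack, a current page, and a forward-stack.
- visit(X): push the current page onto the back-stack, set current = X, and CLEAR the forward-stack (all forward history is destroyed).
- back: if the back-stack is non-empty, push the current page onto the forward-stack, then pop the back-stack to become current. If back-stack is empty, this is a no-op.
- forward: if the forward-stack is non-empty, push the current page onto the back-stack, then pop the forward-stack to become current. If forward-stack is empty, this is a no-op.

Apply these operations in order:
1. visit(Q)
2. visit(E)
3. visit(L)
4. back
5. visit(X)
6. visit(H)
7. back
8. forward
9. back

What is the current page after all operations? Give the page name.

Answer: X

Derivation:
After 1 (visit(Q)): cur=Q back=1 fwd=0
After 2 (visit(E)): cur=E back=2 fwd=0
After 3 (visit(L)): cur=L back=3 fwd=0
After 4 (back): cur=E back=2 fwd=1
After 5 (visit(X)): cur=X back=3 fwd=0
After 6 (visit(H)): cur=H back=4 fwd=0
After 7 (back): cur=X back=3 fwd=1
After 8 (forward): cur=H back=4 fwd=0
After 9 (back): cur=X back=3 fwd=1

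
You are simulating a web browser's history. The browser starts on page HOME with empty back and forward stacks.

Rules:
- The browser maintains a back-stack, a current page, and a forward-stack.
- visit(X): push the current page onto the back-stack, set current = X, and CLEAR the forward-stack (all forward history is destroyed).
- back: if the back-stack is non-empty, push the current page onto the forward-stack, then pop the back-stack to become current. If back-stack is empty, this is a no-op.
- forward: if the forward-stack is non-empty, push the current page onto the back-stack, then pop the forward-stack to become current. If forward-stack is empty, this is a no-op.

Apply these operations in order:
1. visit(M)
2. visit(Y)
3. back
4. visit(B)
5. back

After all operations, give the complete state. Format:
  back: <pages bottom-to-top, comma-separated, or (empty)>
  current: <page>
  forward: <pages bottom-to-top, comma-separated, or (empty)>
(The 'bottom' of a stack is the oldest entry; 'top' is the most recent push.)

Answer: back: HOME
current: M
forward: B

Derivation:
After 1 (visit(M)): cur=M back=1 fwd=0
After 2 (visit(Y)): cur=Y back=2 fwd=0
After 3 (back): cur=M back=1 fwd=1
After 4 (visit(B)): cur=B back=2 fwd=0
After 5 (back): cur=M back=1 fwd=1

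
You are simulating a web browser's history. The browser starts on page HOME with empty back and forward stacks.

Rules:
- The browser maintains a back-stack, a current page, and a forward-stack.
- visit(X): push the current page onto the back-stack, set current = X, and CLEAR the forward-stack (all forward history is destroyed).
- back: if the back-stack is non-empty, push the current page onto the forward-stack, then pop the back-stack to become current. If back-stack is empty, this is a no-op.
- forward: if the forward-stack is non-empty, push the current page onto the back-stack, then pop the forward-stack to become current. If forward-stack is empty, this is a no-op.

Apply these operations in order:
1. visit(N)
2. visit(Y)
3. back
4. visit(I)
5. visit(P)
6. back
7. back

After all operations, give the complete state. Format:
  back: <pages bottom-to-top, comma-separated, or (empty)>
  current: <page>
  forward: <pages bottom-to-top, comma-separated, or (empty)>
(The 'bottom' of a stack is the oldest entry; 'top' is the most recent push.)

After 1 (visit(N)): cur=N back=1 fwd=0
After 2 (visit(Y)): cur=Y back=2 fwd=0
After 3 (back): cur=N back=1 fwd=1
After 4 (visit(I)): cur=I back=2 fwd=0
After 5 (visit(P)): cur=P back=3 fwd=0
After 6 (back): cur=I back=2 fwd=1
After 7 (back): cur=N back=1 fwd=2

Answer: back: HOME
current: N
forward: P,I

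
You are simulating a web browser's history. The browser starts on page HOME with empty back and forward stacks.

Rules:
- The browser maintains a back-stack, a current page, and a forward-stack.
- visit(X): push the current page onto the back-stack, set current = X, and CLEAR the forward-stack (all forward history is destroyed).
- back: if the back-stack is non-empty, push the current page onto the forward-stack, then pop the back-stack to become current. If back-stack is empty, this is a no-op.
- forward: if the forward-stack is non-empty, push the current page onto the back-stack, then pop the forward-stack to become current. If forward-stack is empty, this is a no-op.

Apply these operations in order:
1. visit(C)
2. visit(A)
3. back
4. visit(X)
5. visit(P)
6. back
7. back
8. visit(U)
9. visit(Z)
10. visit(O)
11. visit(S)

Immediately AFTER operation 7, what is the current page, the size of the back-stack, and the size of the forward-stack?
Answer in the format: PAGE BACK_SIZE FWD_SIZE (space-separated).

After 1 (visit(C)): cur=C back=1 fwd=0
After 2 (visit(A)): cur=A back=2 fwd=0
After 3 (back): cur=C back=1 fwd=1
After 4 (visit(X)): cur=X back=2 fwd=0
After 5 (visit(P)): cur=P back=3 fwd=0
After 6 (back): cur=X back=2 fwd=1
After 7 (back): cur=C back=1 fwd=2

C 1 2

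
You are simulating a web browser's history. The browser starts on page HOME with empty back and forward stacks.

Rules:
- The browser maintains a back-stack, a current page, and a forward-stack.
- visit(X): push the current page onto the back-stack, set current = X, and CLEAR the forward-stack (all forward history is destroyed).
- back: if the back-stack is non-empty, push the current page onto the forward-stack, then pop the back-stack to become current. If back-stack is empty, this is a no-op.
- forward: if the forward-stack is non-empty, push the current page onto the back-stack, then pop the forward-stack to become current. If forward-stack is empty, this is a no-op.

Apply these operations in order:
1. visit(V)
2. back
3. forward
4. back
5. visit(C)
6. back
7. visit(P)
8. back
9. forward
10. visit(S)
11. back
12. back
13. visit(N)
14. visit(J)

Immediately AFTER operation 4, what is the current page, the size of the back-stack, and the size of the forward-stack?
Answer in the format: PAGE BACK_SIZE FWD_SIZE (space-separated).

After 1 (visit(V)): cur=V back=1 fwd=0
After 2 (back): cur=HOME back=0 fwd=1
After 3 (forward): cur=V back=1 fwd=0
After 4 (back): cur=HOME back=0 fwd=1

HOME 0 1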